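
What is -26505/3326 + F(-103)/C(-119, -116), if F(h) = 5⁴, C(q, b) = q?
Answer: -5232845/395794 ≈ -13.221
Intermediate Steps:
F(h) = 625
-26505/3326 + F(-103)/C(-119, -116) = -26505/3326 + 625/(-119) = -26505*1/3326 + 625*(-1/119) = -26505/3326 - 625/119 = -5232845/395794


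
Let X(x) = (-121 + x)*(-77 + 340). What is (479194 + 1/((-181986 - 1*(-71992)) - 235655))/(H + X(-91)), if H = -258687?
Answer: -165632926905/108686908507 ≈ -1.5239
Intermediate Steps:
X(x) = -31823 + 263*x (X(x) = (-121 + x)*263 = -31823 + 263*x)
(479194 + 1/((-181986 - 1*(-71992)) - 235655))/(H + X(-91)) = (479194 + 1/((-181986 - 1*(-71992)) - 235655))/(-258687 + (-31823 + 263*(-91))) = (479194 + 1/((-181986 + 71992) - 235655))/(-258687 + (-31823 - 23933)) = (479194 + 1/(-109994 - 235655))/(-258687 - 55756) = (479194 + 1/(-345649))/(-314443) = (479194 - 1/345649)*(-1/314443) = (165632926905/345649)*(-1/314443) = -165632926905/108686908507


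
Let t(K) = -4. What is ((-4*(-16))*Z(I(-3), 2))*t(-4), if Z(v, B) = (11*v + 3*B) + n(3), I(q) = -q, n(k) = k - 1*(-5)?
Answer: -12032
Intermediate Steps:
n(k) = 5 + k (n(k) = k + 5 = 5 + k)
Z(v, B) = 8 + 3*B + 11*v (Z(v, B) = (11*v + 3*B) + (5 + 3) = (3*B + 11*v) + 8 = 8 + 3*B + 11*v)
((-4*(-16))*Z(I(-3), 2))*t(-4) = ((-4*(-16))*(8 + 3*2 + 11*(-1*(-3))))*(-4) = (64*(8 + 6 + 11*3))*(-4) = (64*(8 + 6 + 33))*(-4) = (64*47)*(-4) = 3008*(-4) = -12032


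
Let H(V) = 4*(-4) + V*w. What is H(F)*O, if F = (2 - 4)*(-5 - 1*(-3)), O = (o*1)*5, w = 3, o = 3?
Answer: -60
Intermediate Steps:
O = 15 (O = (3*1)*5 = 3*5 = 15)
F = 4 (F = -2*(-5 + 3) = -2*(-2) = 4)
H(V) = -16 + 3*V (H(V) = 4*(-4) + V*3 = -16 + 3*V)
H(F)*O = (-16 + 3*4)*15 = (-16 + 12)*15 = -4*15 = -60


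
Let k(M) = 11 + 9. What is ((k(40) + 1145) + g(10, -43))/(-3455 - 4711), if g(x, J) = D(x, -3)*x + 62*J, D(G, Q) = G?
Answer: 467/2722 ≈ 0.17157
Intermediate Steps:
g(x, J) = x**2 + 62*J (g(x, J) = x*x + 62*J = x**2 + 62*J)
k(M) = 20
((k(40) + 1145) + g(10, -43))/(-3455 - 4711) = ((20 + 1145) + (10**2 + 62*(-43)))/(-3455 - 4711) = (1165 + (100 - 2666))/(-8166) = (1165 - 2566)*(-1/8166) = -1401*(-1/8166) = 467/2722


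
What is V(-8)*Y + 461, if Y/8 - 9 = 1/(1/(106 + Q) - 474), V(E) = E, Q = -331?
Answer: -12250465/106651 ≈ -114.86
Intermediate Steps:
Y = 7677072/106651 (Y = 72 + 8/(1/(106 - 331) - 474) = 72 + 8/(1/(-225) - 474) = 72 + 8/(-1/225 - 474) = 72 + 8/(-106651/225) = 72 + 8*(-225/106651) = 72 - 1800/106651 = 7677072/106651 ≈ 71.983)
V(-8)*Y + 461 = -8*7677072/106651 + 461 = -61416576/106651 + 461 = -12250465/106651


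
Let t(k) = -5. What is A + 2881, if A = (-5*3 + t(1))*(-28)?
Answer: 3441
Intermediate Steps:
A = 560 (A = (-5*3 - 5)*(-28) = (-15 - 5)*(-28) = -20*(-28) = 560)
A + 2881 = 560 + 2881 = 3441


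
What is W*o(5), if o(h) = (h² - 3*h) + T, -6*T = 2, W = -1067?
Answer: -30943/3 ≈ -10314.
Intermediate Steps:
T = -⅓ (T = -⅙*2 = -⅓ ≈ -0.33333)
o(h) = -⅓ + h² - 3*h (o(h) = (h² - 3*h) - ⅓ = -⅓ + h² - 3*h)
W*o(5) = -1067*(-⅓ + 5² - 3*5) = -1067*(-⅓ + 25 - 15) = -1067*29/3 = -30943/3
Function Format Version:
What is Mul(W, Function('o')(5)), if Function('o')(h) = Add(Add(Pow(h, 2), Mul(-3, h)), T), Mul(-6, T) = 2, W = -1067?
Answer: Rational(-30943, 3) ≈ -10314.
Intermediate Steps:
T = Rational(-1, 3) (T = Mul(Rational(-1, 6), 2) = Rational(-1, 3) ≈ -0.33333)
Function('o')(h) = Add(Rational(-1, 3), Pow(h, 2), Mul(-3, h)) (Function('o')(h) = Add(Add(Pow(h, 2), Mul(-3, h)), Rational(-1, 3)) = Add(Rational(-1, 3), Pow(h, 2), Mul(-3, h)))
Mul(W, Function('o')(5)) = Mul(-1067, Add(Rational(-1, 3), Pow(5, 2), Mul(-3, 5))) = Mul(-1067, Add(Rational(-1, 3), 25, -15)) = Mul(-1067, Rational(29, 3)) = Rational(-30943, 3)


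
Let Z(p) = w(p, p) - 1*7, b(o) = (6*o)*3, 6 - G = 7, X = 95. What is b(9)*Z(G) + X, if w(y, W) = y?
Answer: -1201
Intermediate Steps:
G = -1 (G = 6 - 1*7 = 6 - 7 = -1)
b(o) = 18*o
Z(p) = -7 + p (Z(p) = p - 1*7 = p - 7 = -7 + p)
b(9)*Z(G) + X = (18*9)*(-7 - 1) + 95 = 162*(-8) + 95 = -1296 + 95 = -1201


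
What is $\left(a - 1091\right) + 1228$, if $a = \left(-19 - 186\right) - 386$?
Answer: $-454$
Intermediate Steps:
$a = -591$ ($a = -205 - 386 = -591$)
$\left(a - 1091\right) + 1228 = \left(-591 - 1091\right) + 1228 = -1682 + 1228 = -454$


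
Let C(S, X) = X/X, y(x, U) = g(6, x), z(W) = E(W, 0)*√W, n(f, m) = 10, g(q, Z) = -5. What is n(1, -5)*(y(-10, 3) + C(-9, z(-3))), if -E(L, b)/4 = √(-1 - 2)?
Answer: -40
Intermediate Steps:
E(L, b) = -4*I*√3 (E(L, b) = -4*√(-1 - 2) = -4*I*√3)
z(W) = -4*I*√3*√W (z(W) = (-4*I*√3)*√W = -4*I*√3*√W)
y(x, U) = -5
C(S, X) = 1
n(1, -5)*(y(-10, 3) + C(-9, z(-3))) = 10*(-5 + 1) = 10*(-4) = -40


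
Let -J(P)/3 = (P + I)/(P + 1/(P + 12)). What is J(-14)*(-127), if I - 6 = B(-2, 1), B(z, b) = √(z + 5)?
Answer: 6096/29 - 762*√3/29 ≈ 164.70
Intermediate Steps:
B(z, b) = √(5 + z)
I = 6 + √3 (I = 6 + √(5 - 2) = 6 + √3 ≈ 7.7320)
J(P) = -3*(6 + P + √3)/(P + 1/(12 + P)) (J(P) = -3*(P + (6 + √3))/(P + 1/(P + 12)) = -3*(6 + P + √3)/(P + 1/(12 + P)))
J(-14)*(-127) = (3*(-72 - 1*(-14)² - 18*(-14) - 12*√3 - 1*(-14)*√3)/(1 + (-14)² + 12*(-14)))*(-127) = (3*(-72 - 1*196 + 252 - 12*√3 + 14*√3)/(1 + 196 - 168))*(-127) = (3*(-72 - 196 + 252 - 12*√3 + 14*√3)/29)*(-127) = (3*(1/29)*(-16 + 2*√3))*(-127) = (-48/29 + 6*√3/29)*(-127) = 6096/29 - 762*√3/29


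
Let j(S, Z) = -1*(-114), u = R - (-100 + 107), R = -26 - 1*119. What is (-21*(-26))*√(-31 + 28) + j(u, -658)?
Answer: 114 + 546*I*√3 ≈ 114.0 + 945.7*I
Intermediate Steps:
R = -145 (R = -26 - 119 = -145)
u = -152 (u = -145 - (-100 + 107) = -145 - 1*7 = -145 - 7 = -152)
j(S, Z) = 114
(-21*(-26))*√(-31 + 28) + j(u, -658) = (-21*(-26))*√(-31 + 28) + 114 = 546*√(-3) + 114 = 546*(I*√3) + 114 = 546*I*√3 + 114 = 114 + 546*I*√3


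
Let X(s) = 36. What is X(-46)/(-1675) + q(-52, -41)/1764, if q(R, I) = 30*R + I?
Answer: -2745179/2954700 ≈ -0.92909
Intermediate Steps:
q(R, I) = I + 30*R
X(-46)/(-1675) + q(-52, -41)/1764 = 36/(-1675) + (-41 + 30*(-52))/1764 = 36*(-1/1675) + (-41 - 1560)*(1/1764) = -36/1675 - 1601*1/1764 = -36/1675 - 1601/1764 = -2745179/2954700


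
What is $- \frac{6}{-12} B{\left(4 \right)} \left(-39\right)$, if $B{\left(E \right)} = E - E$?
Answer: $0$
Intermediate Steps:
$B{\left(E \right)} = 0$
$- \frac{6}{-12} B{\left(4 \right)} \left(-39\right) = - \frac{6}{-12} \cdot 0 \left(-39\right) = \left(-6\right) \left(- \frac{1}{12}\right) 0 \left(-39\right) = \frac{1}{2} \cdot 0 \left(-39\right) = 0 \left(-39\right) = 0$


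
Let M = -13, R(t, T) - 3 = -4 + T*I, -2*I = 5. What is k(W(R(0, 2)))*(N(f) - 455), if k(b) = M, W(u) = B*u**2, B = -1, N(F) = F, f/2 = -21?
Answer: 6461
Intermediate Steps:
I = -5/2 (I = -1/2*5 = -5/2 ≈ -2.5000)
f = -42 (f = 2*(-21) = -42)
R(t, T) = -1 - 5*T/2 (R(t, T) = 3 + (-4 + T*(-5/2)) = 3 + (-4 - 5*T/2) = -1 - 5*T/2)
W(u) = -u**2
k(b) = -13
k(W(R(0, 2)))*(N(f) - 455) = -13*(-42 - 455) = -13*(-497) = 6461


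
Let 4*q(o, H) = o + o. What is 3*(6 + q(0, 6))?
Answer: 18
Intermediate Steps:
q(o, H) = o/2 (q(o, H) = (o + o)/4 = (2*o)/4 = o/2)
3*(6 + q(0, 6)) = 3*(6 + (½)*0) = 3*(6 + 0) = 3*6 = 18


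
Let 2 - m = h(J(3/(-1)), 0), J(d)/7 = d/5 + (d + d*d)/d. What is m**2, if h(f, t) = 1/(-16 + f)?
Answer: 120409/29241 ≈ 4.1178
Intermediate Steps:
J(d) = 7*d/5 + 7*(d + d**2)/d (J(d) = 7*(d/5 + (d + d*d)/d) = 7*(d*(1/5) + (d + d**2)/d) = 7*(d/5 + (d + d**2)/d) = 7*d/5 + 7*(d + d**2)/d)
m = 347/171 (m = 2 - 1/(-16 + (7 + 42*(3/(-1))/5)) = 2 - 1/(-16 + (7 + 42*(3*(-1))/5)) = 2 - 1/(-16 + (7 + (42/5)*(-3))) = 2 - 1/(-16 + (7 - 126/5)) = 2 - 1/(-16 - 91/5) = 2 - 1/(-171/5) = 2 - 1*(-5/171) = 2 + 5/171 = 347/171 ≈ 2.0292)
m**2 = (347/171)**2 = 120409/29241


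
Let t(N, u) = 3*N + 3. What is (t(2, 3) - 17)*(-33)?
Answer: 264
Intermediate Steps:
t(N, u) = 3 + 3*N
(t(2, 3) - 17)*(-33) = ((3 + 3*2) - 17)*(-33) = ((3 + 6) - 17)*(-33) = (9 - 17)*(-33) = -8*(-33) = 264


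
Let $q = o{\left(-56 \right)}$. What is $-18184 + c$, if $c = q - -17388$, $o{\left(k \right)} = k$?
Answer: $-852$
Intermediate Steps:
$q = -56$
$c = 17332$ ($c = -56 - -17388 = -56 + 17388 = 17332$)
$-18184 + c = -18184 + 17332 = -852$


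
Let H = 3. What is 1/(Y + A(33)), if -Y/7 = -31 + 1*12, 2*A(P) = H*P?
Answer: 2/365 ≈ 0.0054795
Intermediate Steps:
A(P) = 3*P/2 (A(P) = (3*P)/2 = 3*P/2)
Y = 133 (Y = -7*(-31 + 1*12) = -7*(-31 + 12) = -7*(-19) = 133)
1/(Y + A(33)) = 1/(133 + (3/2)*33) = 1/(133 + 99/2) = 1/(365/2) = 2/365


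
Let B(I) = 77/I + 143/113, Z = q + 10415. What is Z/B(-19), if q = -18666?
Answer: 17714897/5984 ≈ 2960.4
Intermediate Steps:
Z = -8251 (Z = -18666 + 10415 = -8251)
B(I) = 143/113 + 77/I (B(I) = 77/I + 143*(1/113) = 77/I + 143/113 = 143/113 + 77/I)
Z/B(-19) = -8251/(143/113 + 77/(-19)) = -8251/(143/113 + 77*(-1/19)) = -8251/(143/113 - 77/19) = -8251/(-5984/2147) = -8251*(-2147/5984) = 17714897/5984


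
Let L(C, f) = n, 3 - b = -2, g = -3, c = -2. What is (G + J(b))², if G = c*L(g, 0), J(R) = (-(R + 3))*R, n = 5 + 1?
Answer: 2704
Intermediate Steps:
b = 5 (b = 3 - 1*(-2) = 3 + 2 = 5)
n = 6
J(R) = R*(-3 - R) (J(R) = (-(3 + R))*R = (-3 - R)*R = R*(-3 - R))
L(C, f) = 6
G = -12 (G = -2*6 = -12)
(G + J(b))² = (-12 - 1*5*(3 + 5))² = (-12 - 1*5*8)² = (-12 - 40)² = (-52)² = 2704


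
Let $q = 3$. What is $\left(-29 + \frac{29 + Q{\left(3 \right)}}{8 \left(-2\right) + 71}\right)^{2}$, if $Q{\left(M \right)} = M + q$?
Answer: $\frac{97344}{121} \approx 804.5$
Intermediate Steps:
$Q{\left(M \right)} = 3 + M$ ($Q{\left(M \right)} = M + 3 = 3 + M$)
$\left(-29 + \frac{29 + Q{\left(3 \right)}}{8 \left(-2\right) + 71}\right)^{2} = \left(-29 + \frac{29 + \left(3 + 3\right)}{8 \left(-2\right) + 71}\right)^{2} = \left(-29 + \frac{29 + 6}{-16 + 71}\right)^{2} = \left(-29 + \frac{35}{55}\right)^{2} = \left(-29 + 35 \cdot \frac{1}{55}\right)^{2} = \left(-29 + \frac{7}{11}\right)^{2} = \left(- \frac{312}{11}\right)^{2} = \frac{97344}{121}$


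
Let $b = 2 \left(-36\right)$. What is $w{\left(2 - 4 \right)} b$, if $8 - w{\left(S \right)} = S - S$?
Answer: $-576$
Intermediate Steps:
$b = -72$
$w{\left(S \right)} = 8$ ($w{\left(S \right)} = 8 - \left(S - S\right) = 8 - 0 = 8 + 0 = 8$)
$w{\left(2 - 4 \right)} b = 8 \left(-72\right) = -576$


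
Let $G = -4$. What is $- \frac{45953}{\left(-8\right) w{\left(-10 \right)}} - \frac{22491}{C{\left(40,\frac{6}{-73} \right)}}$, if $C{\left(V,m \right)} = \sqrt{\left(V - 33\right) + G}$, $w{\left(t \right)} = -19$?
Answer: $- \frac{45953}{152} - 7497 \sqrt{3} \approx -13288.0$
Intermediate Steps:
$C{\left(V,m \right)} = \sqrt{-37 + V}$ ($C{\left(V,m \right)} = \sqrt{\left(V - 33\right) - 4} = \sqrt{\left(-33 + V\right) - 4} = \sqrt{-37 + V}$)
$- \frac{45953}{\left(-8\right) w{\left(-10 \right)}} - \frac{22491}{C{\left(40,\frac{6}{-73} \right)}} = - \frac{45953}{\left(-8\right) \left(-19\right)} - \frac{22491}{\sqrt{-37 + 40}} = - \frac{45953}{152} - \frac{22491}{\sqrt{3}} = \left(-45953\right) \frac{1}{152} - 22491 \frac{\sqrt{3}}{3} = - \frac{45953}{152} - 7497 \sqrt{3}$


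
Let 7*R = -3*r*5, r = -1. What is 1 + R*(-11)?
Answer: -158/7 ≈ -22.571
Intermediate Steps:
R = 15/7 (R = (-3*(-1)*5)/7 = (3*5)/7 = (⅐)*15 = 15/7 ≈ 2.1429)
1 + R*(-11) = 1 + (15/7)*(-11) = 1 - 165/7 = -158/7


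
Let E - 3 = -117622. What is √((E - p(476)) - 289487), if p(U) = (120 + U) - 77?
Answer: 5*I*√16305 ≈ 638.46*I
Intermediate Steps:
E = -117619 (E = 3 - 117622 = -117619)
p(U) = 43 + U
√((E - p(476)) - 289487) = √((-117619 - (43 + 476)) - 289487) = √((-117619 - 1*519) - 289487) = √((-117619 - 519) - 289487) = √(-118138 - 289487) = √(-407625) = 5*I*√16305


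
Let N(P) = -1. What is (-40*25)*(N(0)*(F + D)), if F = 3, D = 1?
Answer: 4000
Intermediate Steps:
(-40*25)*(N(0)*(F + D)) = (-40*25)*(-(3 + 1)) = -(-1000)*4 = -1000*(-4) = 4000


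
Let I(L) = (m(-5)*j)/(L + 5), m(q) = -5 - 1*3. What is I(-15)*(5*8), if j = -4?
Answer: -128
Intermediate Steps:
m(q) = -8 (m(q) = -5 - 3 = -8)
I(L) = 32/(5 + L) (I(L) = (-8*(-4))/(L + 5) = 32/(5 + L))
I(-15)*(5*8) = (32/(5 - 15))*(5*8) = (32/(-10))*40 = (32*(-⅒))*40 = -16/5*40 = -128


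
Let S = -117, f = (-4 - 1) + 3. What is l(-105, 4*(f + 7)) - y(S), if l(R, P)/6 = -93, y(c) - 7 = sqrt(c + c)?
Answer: -565 - 3*I*sqrt(26) ≈ -565.0 - 15.297*I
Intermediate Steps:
f = -2 (f = -5 + 3 = -2)
y(c) = 7 + sqrt(2)*sqrt(c) (y(c) = 7 + sqrt(c + c) = 7 + sqrt(2*c) = 7 + sqrt(2)*sqrt(c))
l(R, P) = -558 (l(R, P) = 6*(-93) = -558)
l(-105, 4*(f + 7)) - y(S) = -558 - (7 + sqrt(2)*sqrt(-117)) = -558 - (7 + sqrt(2)*(3*I*sqrt(13))) = -558 - (7 + 3*I*sqrt(26)) = -558 + (-7 - 3*I*sqrt(26)) = -565 - 3*I*sqrt(26)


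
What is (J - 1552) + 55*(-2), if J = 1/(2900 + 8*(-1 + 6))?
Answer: -4886279/2940 ≈ -1662.0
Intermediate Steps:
J = 1/2940 (J = 1/(2900 + 8*5) = 1/(2900 + 40) = 1/2940 ≈ 0.00034014)
(J - 1552) + 55*(-2) = (1/2940 - 1552) + 55*(-2) = -4562879/2940 - 110 = -4886279/2940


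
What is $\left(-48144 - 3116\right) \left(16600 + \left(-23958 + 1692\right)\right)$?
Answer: $290439160$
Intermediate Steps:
$\left(-48144 - 3116\right) \left(16600 + \left(-23958 + 1692\right)\right) = - 51260 \left(16600 - 22266\right) = \left(-51260\right) \left(-5666\right) = 290439160$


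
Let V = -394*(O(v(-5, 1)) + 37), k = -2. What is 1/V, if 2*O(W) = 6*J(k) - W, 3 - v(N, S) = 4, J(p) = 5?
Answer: -1/20685 ≈ -4.8344e-5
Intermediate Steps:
v(N, S) = -1 (v(N, S) = 3 - 1*4 = 3 - 4 = -1)
O(W) = 15 - W/2 (O(W) = (6*5 - W)/2 = (30 - W)/2 = 15 - W/2)
V = -20685 (V = -394*((15 - 1/2*(-1)) + 37) = -394*((15 + 1/2) + 37) = -394*(31/2 + 37) = -394*105/2 = -20685)
1/V = 1/(-20685) = -1/20685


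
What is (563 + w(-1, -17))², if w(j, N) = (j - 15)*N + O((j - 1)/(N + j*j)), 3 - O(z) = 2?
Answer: 698896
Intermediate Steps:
O(z) = 1 (O(z) = 3 - 1*2 = 3 - 2 = 1)
w(j, N) = 1 + N*(-15 + j) (w(j, N) = (j - 15)*N + 1 = (-15 + j)*N + 1 = N*(-15 + j) + 1 = 1 + N*(-15 + j))
(563 + w(-1, -17))² = (563 + (1 - 15*(-17) - 17*(-1)))² = (563 + (1 + 255 + 17))² = (563 + 273)² = 836² = 698896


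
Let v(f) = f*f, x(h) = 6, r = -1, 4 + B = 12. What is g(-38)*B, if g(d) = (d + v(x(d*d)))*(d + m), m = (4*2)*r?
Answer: 736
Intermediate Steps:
B = 8 (B = -4 + 12 = 8)
v(f) = f**2
m = -8 (m = (4*2)*(-1) = 8*(-1) = -8)
g(d) = (-8 + d)*(36 + d) (g(d) = (d + 6**2)*(d - 8) = (d + 36)*(-8 + d) = (36 + d)*(-8 + d) = (-8 + d)*(36 + d))
g(-38)*B = (-288 + (-38)**2 + 28*(-38))*8 = (-288 + 1444 - 1064)*8 = 92*8 = 736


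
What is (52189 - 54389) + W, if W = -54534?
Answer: -56734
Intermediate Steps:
(52189 - 54389) + W = (52189 - 54389) - 54534 = -2200 - 54534 = -56734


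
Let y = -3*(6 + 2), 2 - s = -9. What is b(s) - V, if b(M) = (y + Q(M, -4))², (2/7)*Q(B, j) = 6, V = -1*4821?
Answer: 4830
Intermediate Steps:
s = 11 (s = 2 - 1*(-9) = 2 + 9 = 11)
V = -4821
Q(B, j) = 21 (Q(B, j) = (7/2)*6 = 21)
y = -24 (y = -3*8 = -24)
b(M) = 9 (b(M) = (-24 + 21)² = (-3)² = 9)
b(s) - V = 9 - 1*(-4821) = 9 + 4821 = 4830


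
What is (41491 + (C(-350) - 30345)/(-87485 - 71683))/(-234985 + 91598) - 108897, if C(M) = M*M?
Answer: -2485321673623685/22822622016 ≈ -1.0890e+5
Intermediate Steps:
C(M) = M²
(41491 + (C(-350) - 30345)/(-87485 - 71683))/(-234985 + 91598) - 108897 = (41491 + ((-350)² - 30345)/(-87485 - 71683))/(-234985 + 91598) - 108897 = (41491 + (122500 - 30345)/(-159168))/(-143387) - 108897 = (41491 + 92155*(-1/159168))*(-1/143387) - 108897 = (41491 - 92155/159168)*(-1/143387) - 108897 = (6603947333/159168)*(-1/143387) - 108897 = -6603947333/22822622016 - 108897 = -2485321673623685/22822622016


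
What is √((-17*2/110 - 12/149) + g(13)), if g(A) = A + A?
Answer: √1719942015/8195 ≈ 5.0607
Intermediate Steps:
g(A) = 2*A
√((-17*2/110 - 12/149) + g(13)) = √((-17*2/110 - 12/149) + 2*13) = √((-34*1/110 - 12*1/149) + 26) = √((-17/55 - 12/149) + 26) = √(-3193/8195 + 26) = √(209877/8195) = √1719942015/8195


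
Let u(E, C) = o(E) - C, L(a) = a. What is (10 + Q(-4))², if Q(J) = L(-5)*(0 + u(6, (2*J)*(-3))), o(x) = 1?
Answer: 15625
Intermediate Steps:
u(E, C) = 1 - C
Q(J) = -5 - 30*J (Q(J) = -5*(0 + (1 - 2*J*(-3))) = -5*(0 + (1 - (-6)*J)) = -5*(0 + (1 + 6*J)) = -5*(1 + 6*J) = -5 - 30*J)
(10 + Q(-4))² = (10 + (-5 - 30*(-4)))² = (10 + (-5 + 120))² = (10 + 115)² = 125² = 15625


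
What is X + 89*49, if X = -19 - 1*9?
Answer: 4333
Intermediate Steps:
X = -28 (X = -19 - 9 = -28)
X + 89*49 = -28 + 89*49 = -28 + 4361 = 4333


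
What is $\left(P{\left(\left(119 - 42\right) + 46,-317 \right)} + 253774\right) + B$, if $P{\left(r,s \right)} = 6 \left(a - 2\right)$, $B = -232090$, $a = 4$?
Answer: $21696$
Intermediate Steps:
$P{\left(r,s \right)} = 12$ ($P{\left(r,s \right)} = 6 \left(4 - 2\right) = 6 \cdot 2 = 12$)
$\left(P{\left(\left(119 - 42\right) + 46,-317 \right)} + 253774\right) + B = \left(12 + 253774\right) - 232090 = 253786 - 232090 = 21696$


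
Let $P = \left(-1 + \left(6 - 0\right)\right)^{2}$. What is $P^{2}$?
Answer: $625$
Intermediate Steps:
$P = 25$ ($P = \left(-1 + \left(6 + 0\right)\right)^{2} = \left(-1 + 6\right)^{2} = 5^{2} = 25$)
$P^{2} = 25^{2} = 625$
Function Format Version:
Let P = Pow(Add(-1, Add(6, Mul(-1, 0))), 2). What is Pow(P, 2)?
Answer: 625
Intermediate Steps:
P = 25 (P = Pow(Add(-1, Add(6, 0)), 2) = Pow(Add(-1, 6), 2) = Pow(5, 2) = 25)
Pow(P, 2) = Pow(25, 2) = 625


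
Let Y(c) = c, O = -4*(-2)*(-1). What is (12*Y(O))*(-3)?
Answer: 288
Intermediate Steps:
O = -8 (O = 8*(-1) = -8)
(12*Y(O))*(-3) = (12*(-8))*(-3) = -96*(-3) = 288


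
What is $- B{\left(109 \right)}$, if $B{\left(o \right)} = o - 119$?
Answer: $10$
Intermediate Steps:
$B{\left(o \right)} = -119 + o$
$- B{\left(109 \right)} = - (-119 + 109) = \left(-1\right) \left(-10\right) = 10$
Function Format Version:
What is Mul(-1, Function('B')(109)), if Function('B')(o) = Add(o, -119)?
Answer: 10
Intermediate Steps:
Function('B')(o) = Add(-119, o)
Mul(-1, Function('B')(109)) = Mul(-1, Add(-119, 109)) = Mul(-1, -10) = 10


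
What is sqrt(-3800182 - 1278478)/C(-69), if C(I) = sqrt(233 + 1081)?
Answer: I*sqrt(185371090)/219 ≈ 62.169*I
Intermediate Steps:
C(I) = 3*sqrt(146) (C(I) = sqrt(1314) = 3*sqrt(146))
sqrt(-3800182 - 1278478)/C(-69) = sqrt(-3800182 - 1278478)/((3*sqrt(146))) = sqrt(-5078660)*(sqrt(146)/438) = (2*I*sqrt(1269665))*(sqrt(146)/438) = I*sqrt(185371090)/219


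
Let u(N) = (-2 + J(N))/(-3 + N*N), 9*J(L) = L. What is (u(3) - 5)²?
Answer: 9025/324 ≈ 27.855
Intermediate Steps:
J(L) = L/9
u(N) = (-2 + N/9)/(-3 + N²) (u(N) = (-2 + N/9)/(-3 + N*N) = (-2 + N/9)/(-3 + N²))
(u(3) - 5)² = ((-18 + 3)/(9*(-3 + 3²)) - 5)² = ((⅑)*(-15)/(-3 + 9) - 5)² = ((⅑)*(-15)/6 - 5)² = ((⅑)*(⅙)*(-15) - 5)² = (-5/18 - 5)² = (-95/18)² = 9025/324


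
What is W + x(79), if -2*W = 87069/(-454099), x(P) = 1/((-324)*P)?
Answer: 1113854963/11623118004 ≈ 0.095831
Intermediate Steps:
x(P) = -1/(324*P)
W = 87069/908198 (W = -87069/(2*(-454099)) = -87069*(-1)/(2*454099) = -1/2*(-87069/454099) = 87069/908198 ≈ 0.095870)
W + x(79) = 87069/908198 - 1/324/79 = 87069/908198 - 1/324*1/79 = 87069/908198 - 1/25596 = 1113854963/11623118004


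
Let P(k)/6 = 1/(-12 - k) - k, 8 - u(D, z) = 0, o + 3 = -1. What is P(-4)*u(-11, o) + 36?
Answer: 222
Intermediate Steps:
o = -4 (o = -3 - 1 = -4)
u(D, z) = 8 (u(D, z) = 8 - 1*0 = 8 + 0 = 8)
P(k) = -6*k + 6/(-12 - k) (P(k) = 6*(1/(-12 - k) - k) = -6*k + 6/(-12 - k))
P(-4)*u(-11, o) + 36 = (6*(-1 - 1*(-4)² - 12*(-4))/(12 - 4))*8 + 36 = (6*(-1 - 1*16 + 48)/8)*8 + 36 = (6*(⅛)*(-1 - 16 + 48))*8 + 36 = (6*(⅛)*31)*8 + 36 = (93/4)*8 + 36 = 186 + 36 = 222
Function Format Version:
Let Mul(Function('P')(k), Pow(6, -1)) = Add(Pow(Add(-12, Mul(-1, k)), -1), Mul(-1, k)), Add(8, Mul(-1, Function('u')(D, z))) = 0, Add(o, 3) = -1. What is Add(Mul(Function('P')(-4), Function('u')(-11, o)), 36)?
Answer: 222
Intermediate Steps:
o = -4 (o = Add(-3, -1) = -4)
Function('u')(D, z) = 8 (Function('u')(D, z) = Add(8, Mul(-1, 0)) = Add(8, 0) = 8)
Function('P')(k) = Add(Mul(-6, k), Mul(6, Pow(Add(-12, Mul(-1, k)), -1))) (Function('P')(k) = Mul(6, Add(Pow(Add(-12, Mul(-1, k)), -1), Mul(-1, k))) = Add(Mul(-6, k), Mul(6, Pow(Add(-12, Mul(-1, k)), -1))))
Add(Mul(Function('P')(-4), Function('u')(-11, o)), 36) = Add(Mul(Mul(6, Pow(Add(12, -4), -1), Add(-1, Mul(-1, Pow(-4, 2)), Mul(-12, -4))), 8), 36) = Add(Mul(Mul(6, Pow(8, -1), Add(-1, Mul(-1, 16), 48)), 8), 36) = Add(Mul(Mul(6, Rational(1, 8), Add(-1, -16, 48)), 8), 36) = Add(Mul(Mul(6, Rational(1, 8), 31), 8), 36) = Add(Mul(Rational(93, 4), 8), 36) = Add(186, 36) = 222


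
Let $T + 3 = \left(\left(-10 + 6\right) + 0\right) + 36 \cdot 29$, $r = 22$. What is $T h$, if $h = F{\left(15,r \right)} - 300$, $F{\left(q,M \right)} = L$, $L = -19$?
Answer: $-330803$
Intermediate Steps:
$F{\left(q,M \right)} = -19$
$h = -319$ ($h = -19 - 300 = -319$)
$T = 1037$ ($T = -3 + \left(\left(\left(-10 + 6\right) + 0\right) + 36 \cdot 29\right) = -3 + \left(\left(-4 + 0\right) + 1044\right) = -3 + \left(-4 + 1044\right) = -3 + 1040 = 1037$)
$T h = 1037 \left(-319\right) = -330803$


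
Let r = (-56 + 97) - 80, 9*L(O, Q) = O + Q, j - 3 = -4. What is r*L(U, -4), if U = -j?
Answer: 13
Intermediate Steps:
j = -1 (j = 3 - 4 = -1)
U = 1 (U = -1*(-1) = 1)
L(O, Q) = O/9 + Q/9 (L(O, Q) = (O + Q)/9 = O/9 + Q/9)
r = -39 (r = 41 - 80 = -39)
r*L(U, -4) = -39*((⅑)*1 + (⅑)*(-4)) = -39*(⅑ - 4/9) = -39*(-⅓) = 13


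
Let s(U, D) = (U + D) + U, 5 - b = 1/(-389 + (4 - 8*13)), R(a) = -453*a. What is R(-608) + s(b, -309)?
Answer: 134536127/489 ≈ 2.7513e+5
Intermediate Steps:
b = 2446/489 (b = 5 - 1/(-389 + (4 - 8*13)) = 5 - 1/(-389 + (4 - 104)) = 5 - 1/(-389 - 100) = 5 - 1/(-489) = 5 - 1*(-1/489) = 5 + 1/489 = 2446/489 ≈ 5.0020)
s(U, D) = D + 2*U (s(U, D) = (D + U) + U = D + 2*U)
R(-608) + s(b, -309) = -453*(-608) + (-309 + 2*(2446/489)) = 275424 + (-309 + 4892/489) = 275424 - 146209/489 = 134536127/489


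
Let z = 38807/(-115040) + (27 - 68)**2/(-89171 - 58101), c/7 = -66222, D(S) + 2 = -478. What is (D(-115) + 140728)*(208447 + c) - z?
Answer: -1848052337176132637/51652960 ≈ -3.5778e+10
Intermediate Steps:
D(S) = -480 (D(S) = -2 - 478 = -480)
c = -463554 (c = 7*(-66222) = -463554)
z = -18013923/51652960 (z = 38807*(-1/115040) + (-41)**2/(-147272) = -38807/115040 + 1681*(-1/147272) = -38807/115040 - 41/3592 = -18013923/51652960 ≈ -0.34875)
(D(-115) + 140728)*(208447 + c) - z = (-480 + 140728)*(208447 - 463554) - 1*(-18013923/51652960) = 140248*(-255107) + 18013923/51652960 = -35778246536 + 18013923/51652960 = -1848052337176132637/51652960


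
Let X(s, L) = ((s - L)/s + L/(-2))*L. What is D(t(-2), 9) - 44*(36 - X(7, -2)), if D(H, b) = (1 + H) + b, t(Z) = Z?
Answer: -12440/7 ≈ -1777.1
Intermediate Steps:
X(s, L) = L*(-L/2 + (s - L)/s) (X(s, L) = ((s - L)/s + L*(-1/2))*L = ((s - L)/s - L/2)*L = (-L/2 + (s - L)/s)*L = L*(-L/2 + (s - L)/s))
D(H, b) = 1 + H + b
D(t(-2), 9) - 44*(36 - X(7, -2)) = (1 - 2 + 9) - 44*(36 - (-2 - 1/2*(-2)**2 - 1*(-2)**2/7)) = 8 - 44*(36 - (-2 - 1/2*4 - 1*4*1/7)) = 8 - 44*(36 - (-2 - 2 - 4/7)) = 8 - 44*(36 - 1*(-32/7)) = 8 - 44*(36 + 32/7) = 8 - 44*284/7 = 8 - 12496/7 = -12440/7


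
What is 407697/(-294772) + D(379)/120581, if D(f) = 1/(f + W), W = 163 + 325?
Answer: -42622163571947/30816563495244 ≈ -1.3831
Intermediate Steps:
W = 488
D(f) = 1/(488 + f) (D(f) = 1/(f + 488) = 1/(488 + f))
407697/(-294772) + D(379)/120581 = 407697/(-294772) + 1/((488 + 379)*120581) = 407697*(-1/294772) + (1/120581)/867 = -407697/294772 + (1/867)*(1/120581) = -407697/294772 + 1/104543727 = -42622163571947/30816563495244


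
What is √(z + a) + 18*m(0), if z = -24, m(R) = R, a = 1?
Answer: I*√23 ≈ 4.7958*I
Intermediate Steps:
√(z + a) + 18*m(0) = √(-24 + 1) + 18*0 = √(-23) + 0 = I*√23 + 0 = I*√23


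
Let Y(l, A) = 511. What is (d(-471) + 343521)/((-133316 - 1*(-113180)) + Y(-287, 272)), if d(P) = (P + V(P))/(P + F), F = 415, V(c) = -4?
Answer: -19237651/1099000 ≈ -17.505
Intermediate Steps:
d(P) = (-4 + P)/(415 + P) (d(P) = (P - 4)/(P + 415) = (-4 + P)/(415 + P))
(d(-471) + 343521)/((-133316 - 1*(-113180)) + Y(-287, 272)) = ((-4 - 471)/(415 - 471) + 343521)/((-133316 - 1*(-113180)) + 511) = (-475/(-56) + 343521)/((-133316 + 113180) + 511) = (-1/56*(-475) + 343521)/(-20136 + 511) = (475/56 + 343521)/(-19625) = (19237651/56)*(-1/19625) = -19237651/1099000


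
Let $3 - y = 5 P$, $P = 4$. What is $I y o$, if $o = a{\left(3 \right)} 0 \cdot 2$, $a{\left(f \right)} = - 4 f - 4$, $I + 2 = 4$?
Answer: $0$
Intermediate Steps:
$I = 2$ ($I = -2 + 4 = 2$)
$a{\left(f \right)} = -4 - 4 f$
$o = 0$ ($o = \left(-4 - 12\right) 0 \cdot 2 = \left(-16\right) 0 \cdot 2 = 0 \cdot 2 = 0$)
$y = -17$ ($y = 3 - 5 \cdot 4 = 3 - 20 = -17$)
$I y o = 2 \left(-17\right) 0 = \left(-34\right) 0 = 0$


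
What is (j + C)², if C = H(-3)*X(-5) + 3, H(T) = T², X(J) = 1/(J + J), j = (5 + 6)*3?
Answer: 123201/100 ≈ 1232.0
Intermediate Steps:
j = 33 (j = 11*3 = 33)
X(J) = 1/(2*J)
C = 21/10 (C = (-3)²*((½)/(-5)) + 3 = 9*((½)*(-⅕)) + 3 = 9*(-⅒) + 3 = -9/10 + 3 = 21/10 ≈ 2.1000)
(j + C)² = (33 + 21/10)² = (351/10)² = 123201/100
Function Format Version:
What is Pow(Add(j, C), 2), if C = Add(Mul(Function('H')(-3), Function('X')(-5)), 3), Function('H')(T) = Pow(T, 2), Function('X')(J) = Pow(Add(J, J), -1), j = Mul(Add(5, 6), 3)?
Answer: Rational(123201, 100) ≈ 1232.0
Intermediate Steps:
j = 33 (j = Mul(11, 3) = 33)
Function('X')(J) = Mul(Rational(1, 2), Pow(J, -1)) (Function('X')(J) = Pow(Mul(2, J), -1) = Mul(Rational(1, 2), Pow(J, -1)))
C = Rational(21, 10) (C = Add(Mul(Pow(-3, 2), Mul(Rational(1, 2), Pow(-5, -1))), 3) = Add(Mul(9, Mul(Rational(1, 2), Rational(-1, 5))), 3) = Add(Mul(9, Rational(-1, 10)), 3) = Add(Rational(-9, 10), 3) = Rational(21, 10) ≈ 2.1000)
Pow(Add(j, C), 2) = Pow(Add(33, Rational(21, 10)), 2) = Pow(Rational(351, 10), 2) = Rational(123201, 100)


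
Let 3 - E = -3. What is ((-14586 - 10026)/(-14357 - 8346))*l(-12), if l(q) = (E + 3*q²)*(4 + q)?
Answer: -1181376/311 ≈ -3798.6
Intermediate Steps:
E = 6 (E = 3 - 1*(-3) = 3 + 3 = 6)
l(q) = (4 + q)*(6 + 3*q²) (l(q) = (6 + 3*q²)*(4 + q) = (4 + q)*(6 + 3*q²))
((-14586 - 10026)/(-14357 - 8346))*l(-12) = ((-14586 - 10026)/(-14357 - 8346))*(24 + 3*(-12)³ + 6*(-12) + 12*(-12)²) = (-24612/(-22703))*(24 + 3*(-1728) - 72 + 12*144) = (-24612*(-1/22703))*(24 - 5184 - 72 + 1728) = (24612/22703)*(-3504) = -1181376/311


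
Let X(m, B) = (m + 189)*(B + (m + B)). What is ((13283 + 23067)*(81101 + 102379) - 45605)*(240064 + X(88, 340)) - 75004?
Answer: 3019928044380996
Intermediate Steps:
X(m, B) = (189 + m)*(m + 2*B) (X(m, B) = (189 + m)*(B + (B + m)) = (189 + m)*(m + 2*B))
((13283 + 23067)*(81101 + 102379) - 45605)*(240064 + X(88, 340)) - 75004 = ((13283 + 23067)*(81101 + 102379) - 45605)*(240064 + (88² + 189*88 + 378*340 + 2*340*88)) - 75004 = (36350*183480 - 45605)*(240064 + (7744 + 16632 + 128520 + 59840)) - 75004 = (6669498000 - 45605)*(240064 + 212736) - 75004 = 6669452395*452800 - 75004 = 3019928044456000 - 75004 = 3019928044380996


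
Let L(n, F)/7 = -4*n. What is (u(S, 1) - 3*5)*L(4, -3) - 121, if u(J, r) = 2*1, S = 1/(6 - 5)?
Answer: 1335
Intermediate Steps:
L(n, F) = -28*n (L(n, F) = 7*(-4*n) = -28*n)
S = 1 (S = 1/1 = 1)
u(J, r) = 2
(u(S, 1) - 3*5)*L(4, -3) - 121 = (2 - 3*5)*(-28*4) - 121 = (2 - 15)*(-112) - 121 = -13*(-112) - 121 = 1456 - 121 = 1335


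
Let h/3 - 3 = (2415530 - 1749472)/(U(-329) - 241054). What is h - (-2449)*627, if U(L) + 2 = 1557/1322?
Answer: 163110737453224/106224825 ≈ 1.5355e+6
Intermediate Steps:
U(L) = -1087/1322 (U(L) = -2 + 1557/1322 = -1087/1322)
h = 75494749/106224825 (h = 9 + 3*((2415530 - 1749472)/(-1087/1322 - 241054)) = 9 + 3*(666058/(-318674475/1322)) = 9 + 3*(666058*(-1322/318674475)) = 9 + 3*(-880528676/318674475) = 9 - 880528676/106224825 = 75494749/106224825 ≈ 0.71071)
h - (-2449)*627 = 75494749/106224825 - (-2449)*627 = 75494749/106224825 - 1*(-1535523) = 75494749/106224825 + 1535523 = 163110737453224/106224825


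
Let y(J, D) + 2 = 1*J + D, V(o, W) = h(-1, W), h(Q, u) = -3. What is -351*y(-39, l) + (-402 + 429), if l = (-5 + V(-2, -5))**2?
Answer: -8046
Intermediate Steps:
V(o, W) = -3
l = 64 (l = (-5 - 3)**2 = (-8)**2 = 64)
y(J, D) = -2 + D + J (y(J, D) = -2 + (1*J + D) = -2 + (J + D) = -2 + (D + J) = -2 + D + J)
-351*y(-39, l) + (-402 + 429) = -351*(-2 + 64 - 39) + (-402 + 429) = -351*23 + 27 = -8073 + 27 = -8046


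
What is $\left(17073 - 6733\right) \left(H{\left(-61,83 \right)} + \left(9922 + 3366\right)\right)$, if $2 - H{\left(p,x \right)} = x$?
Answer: $136560380$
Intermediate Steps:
$H{\left(p,x \right)} = 2 - x$
$\left(17073 - 6733\right) \left(H{\left(-61,83 \right)} + \left(9922 + 3366\right)\right) = \left(17073 - 6733\right) \left(\left(2 - 83\right) + \left(9922 + 3366\right)\right) = 10340 \left(\left(2 - 83\right) + 13288\right) = 10340 \left(-81 + 13288\right) = 10340 \cdot 13207 = 136560380$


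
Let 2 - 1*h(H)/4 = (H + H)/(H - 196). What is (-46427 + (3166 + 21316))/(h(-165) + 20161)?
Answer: -2640715/2426563 ≈ -1.0883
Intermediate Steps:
h(H) = 8 - 8*H/(-196 + H) (h(H) = 8 - 4*(H + H)/(H - 196) = 8 - 4*2*H/(-196 + H) = 8 - 8*H/(-196 + H))
(-46427 + (3166 + 21316))/(h(-165) + 20161) = (-46427 + (3166 + 21316))/(-1568/(-196 - 165) + 20161) = (-46427 + 24482)/(-1568/(-361) + 20161) = -21945/(-1568*(-1/361) + 20161) = -21945/(1568/361 + 20161) = -21945/7279689/361 = -21945*361/7279689 = -2640715/2426563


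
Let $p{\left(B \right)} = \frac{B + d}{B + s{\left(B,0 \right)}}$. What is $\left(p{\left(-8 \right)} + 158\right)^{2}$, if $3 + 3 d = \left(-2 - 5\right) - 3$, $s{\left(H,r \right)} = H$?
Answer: $\frac{58079641}{2304} \approx 25208.0$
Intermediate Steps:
$d = - \frac{13}{3}$ ($d = -1 + \frac{\left(-2 - 5\right) - 3}{3} = -1 + \frac{-7 - 3}{3} = -1 + \frac{1}{3} \left(-10\right) = -1 - \frac{10}{3} = - \frac{13}{3} \approx -4.3333$)
$p{\left(B \right)} = \frac{- \frac{13}{3} + B}{2 B}$ ($p{\left(B \right)} = \frac{B - \frac{13}{3}}{B + B} = \frac{- \frac{13}{3} + B}{2 B}$)
$\left(p{\left(-8 \right)} + 158\right)^{2} = \left(\frac{-13 + 3 \left(-8\right)}{6 \left(-8\right)} + 158\right)^{2} = \left(\frac{1}{6} \left(- \frac{1}{8}\right) \left(-13 - 24\right) + 158\right)^{2} = \left(\frac{1}{6} \left(- \frac{1}{8}\right) \left(-37\right) + 158\right)^{2} = \left(\frac{37}{48} + 158\right)^{2} = \left(\frac{7621}{48}\right)^{2} = \frac{58079641}{2304}$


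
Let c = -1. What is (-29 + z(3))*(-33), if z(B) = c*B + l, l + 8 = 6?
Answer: 1122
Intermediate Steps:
l = -2 (l = -8 + 6 = -2)
z(B) = -2 - B (z(B) = -B - 2 = -2 - B)
(-29 + z(3))*(-33) = (-29 + (-2 - 1*3))*(-33) = (-29 + (-2 - 3))*(-33) = (-29 - 5)*(-33) = -34*(-33) = 1122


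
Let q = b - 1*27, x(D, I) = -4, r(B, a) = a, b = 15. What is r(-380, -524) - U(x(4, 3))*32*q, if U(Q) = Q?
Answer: -2060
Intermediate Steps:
q = -12 (q = 15 - 1*27 = 15 - 27 = -12)
r(-380, -524) - U(x(4, 3))*32*q = -524 - (-4*32)*(-12) = -524 - (-128)*(-12) = -524 - 1*1536 = -524 - 1536 = -2060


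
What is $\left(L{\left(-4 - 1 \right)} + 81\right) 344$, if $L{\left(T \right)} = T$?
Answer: $26144$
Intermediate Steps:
$\left(L{\left(-4 - 1 \right)} + 81\right) 344 = \left(\left(-4 - 1\right) + 81\right) 344 = \left(-5 + 81\right) 344 = 76 \cdot 344 = 26144$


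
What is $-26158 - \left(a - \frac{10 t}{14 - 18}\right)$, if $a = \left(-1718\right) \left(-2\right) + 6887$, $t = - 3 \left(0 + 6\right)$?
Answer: $-36436$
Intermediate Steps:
$t = -18$ ($t = \left(-3\right) 6 = -18$)
$a = 10323$ ($a = 3436 + 6887 = 10323$)
$-26158 - \left(a - \frac{10 t}{14 - 18}\right) = -26158 - \left(10323 - \frac{10 \left(-18\right)}{14 - 18}\right) = -26158 - \left(10323 + \frac{180}{-4}\right) = -26158 - 10278 = -36436$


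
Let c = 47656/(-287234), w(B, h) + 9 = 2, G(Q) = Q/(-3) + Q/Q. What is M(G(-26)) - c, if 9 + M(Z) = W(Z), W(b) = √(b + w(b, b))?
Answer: -1268725/143617 + 2*√6/3 ≈ -7.2011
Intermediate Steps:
G(Q) = 1 - Q/3 (G(Q) = Q*(-⅓) + 1 = -Q/3 + 1 = 1 - Q/3)
w(B, h) = -7 (w(B, h) = -9 + 2 = -7)
c = -23828/143617 (c = 47656*(-1/287234) = -23828/143617 ≈ -0.16591)
W(b) = √(-7 + b) (W(b) = √(b - 7) = √(-7 + b))
M(Z) = -9 + √(-7 + Z)
M(G(-26)) - c = (-9 + √(-7 + (1 - ⅓*(-26)))) - 1*(-23828/143617) = (-9 + √(-7 + (1 + 26/3))) + 23828/143617 = (-9 + √(-7 + 29/3)) + 23828/143617 = (-9 + √(8/3)) + 23828/143617 = (-9 + 2*√6/3) + 23828/143617 = -1268725/143617 + 2*√6/3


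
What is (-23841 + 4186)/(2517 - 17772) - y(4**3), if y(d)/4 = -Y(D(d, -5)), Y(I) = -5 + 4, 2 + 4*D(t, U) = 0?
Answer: -8273/3051 ≈ -2.7116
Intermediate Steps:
D(t, U) = -1/2 (D(t, U) = -1/2 + (1/4)*0 = -1/2 + 0 = -1/2)
Y(I) = -1
y(d) = 4 (y(d) = 4*(-1*(-1)) = 4*1 = 4)
(-23841 + 4186)/(2517 - 17772) - y(4**3) = (-23841 + 4186)/(2517 - 17772) - 1*4 = -19655/(-15255) - 4 = -19655*(-1/15255) - 4 = 3931/3051 - 4 = -8273/3051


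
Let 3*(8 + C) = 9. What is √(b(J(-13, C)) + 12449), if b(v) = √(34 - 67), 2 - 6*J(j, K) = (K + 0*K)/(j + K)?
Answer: √(12449 + I*√33) ≈ 111.58 + 0.0257*I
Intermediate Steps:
C = -5 (C = -8 + (⅓)*9 = -8 + 3 = -5)
J(j, K) = ⅓ - K/(6*(K + j)) (J(j, K) = ⅓ - (K + 0*K)/(6*(j + K)) = ⅓ - (K + 0)/(6*(K + j)) = ⅓ - K/(6*(K + j)))
b(v) = I*√33 (b(v) = √(-33) = I*√33)
√(b(J(-13, C)) + 12449) = √(I*√33 + 12449) = √(12449 + I*√33)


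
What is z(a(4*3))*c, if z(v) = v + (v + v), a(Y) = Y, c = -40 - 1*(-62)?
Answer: 792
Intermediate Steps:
c = 22 (c = -40 + 62 = 22)
z(v) = 3*v (z(v) = v + 2*v = 3*v)
z(a(4*3))*c = (3*(4*3))*22 = (3*12)*22 = 36*22 = 792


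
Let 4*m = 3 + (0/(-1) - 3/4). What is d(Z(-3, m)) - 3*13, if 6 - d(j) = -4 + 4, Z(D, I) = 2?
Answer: -33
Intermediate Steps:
m = 9/16 (m = (3 + (0/(-1) - 3/4))/4 = (3 + (0*(-1) - 3*¼))/4 = (3 + (0 - ¾))/4 = (3 - ¾)/4 = (¼)*(9/4) = 9/16 ≈ 0.56250)
d(j) = 6 (d(j) = 6 - (-4 + 4) = 6 - 1*0 = 6 + 0 = 6)
d(Z(-3, m)) - 3*13 = 6 - 3*13 = 6 - 39 = -33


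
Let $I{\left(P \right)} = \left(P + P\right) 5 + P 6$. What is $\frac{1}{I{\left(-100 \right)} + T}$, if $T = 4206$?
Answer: $\frac{1}{2606} \approx 0.00038373$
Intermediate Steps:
$I{\left(P \right)} = 16 P$ ($I{\left(P \right)} = 2 P 5 + 6 P = 10 P + 6 P = 16 P$)
$\frac{1}{I{\left(-100 \right)} + T} = \frac{1}{16 \left(-100\right) + 4206} = \frac{1}{-1600 + 4206} = \frac{1}{2606}$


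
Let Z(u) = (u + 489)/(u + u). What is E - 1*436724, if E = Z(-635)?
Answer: -277319667/635 ≈ -4.3672e+5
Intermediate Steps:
Z(u) = (489 + u)/(2*u) (Z(u) = (489 + u)/((2*u)) = (489 + u)*(1/(2*u)) = (489 + u)/(2*u))
E = 73/635 (E = (½)*(489 - 635)/(-635) = (½)*(-1/635)*(-146) = 73/635 ≈ 0.11496)
E - 1*436724 = 73/635 - 1*436724 = 73/635 - 436724 = -277319667/635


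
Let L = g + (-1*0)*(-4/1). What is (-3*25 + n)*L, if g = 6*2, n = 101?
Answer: 312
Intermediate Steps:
g = 12
L = 12 (L = 12 + (-1*0)*(-4/1) = 12 + 0*(-4*1) = 12 + 0*(-4) = 12 + 0 = 12)
(-3*25 + n)*L = (-3*25 + 101)*12 = (-75 + 101)*12 = 26*12 = 312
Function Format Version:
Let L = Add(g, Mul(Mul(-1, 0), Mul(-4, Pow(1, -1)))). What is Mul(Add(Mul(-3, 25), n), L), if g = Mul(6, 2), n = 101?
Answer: 312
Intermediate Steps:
g = 12
L = 12 (L = Add(12, Mul(Mul(-1, 0), Mul(-4, Pow(1, -1)))) = Add(12, Mul(0, Mul(-4, 1))) = Add(12, Mul(0, -4)) = Add(12, 0) = 12)
Mul(Add(Mul(-3, 25), n), L) = Mul(Add(Mul(-3, 25), 101), 12) = Mul(Add(-75, 101), 12) = Mul(26, 12) = 312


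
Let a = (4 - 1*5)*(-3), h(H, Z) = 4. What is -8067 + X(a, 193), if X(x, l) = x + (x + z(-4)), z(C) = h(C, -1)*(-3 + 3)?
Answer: -8061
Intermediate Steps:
z(C) = 0 (z(C) = 4*(-3 + 3) = 4*0 = 0)
a = 3 (a = (4 - 5)*(-3) = -1*(-3) = 3)
X(x, l) = 2*x (X(x, l) = x + (x + 0) = x + x = 2*x)
-8067 + X(a, 193) = -8067 + 2*3 = -8067 + 6 = -8061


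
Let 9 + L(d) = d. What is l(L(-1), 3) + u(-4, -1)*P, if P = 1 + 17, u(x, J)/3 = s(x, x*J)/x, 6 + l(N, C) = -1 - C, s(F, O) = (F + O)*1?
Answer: -10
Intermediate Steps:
L(d) = -9 + d
s(F, O) = F + O
l(N, C) = -7 - C (l(N, C) = -6 + (-1 - C) = -7 - C)
u(x, J) = 3*(x + J*x)/x (u(x, J) = 3*((x + x*J)/x) = 3*((x + J*x)/x) = 3*(x + J*x)/x)
P = 18
l(L(-1), 3) + u(-4, -1)*P = (-7 - 1*3) + (3 + 3*(-1))*18 = (-7 - 3) + (3 - 3)*18 = -10 + 0*18 = -10 + 0 = -10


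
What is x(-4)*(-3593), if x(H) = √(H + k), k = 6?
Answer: -3593*√2 ≈ -5081.3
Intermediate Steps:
x(H) = √(6 + H) (x(H) = √(H + 6) = √(6 + H))
x(-4)*(-3593) = √(6 - 4)*(-3593) = √2*(-3593) = -3593*√2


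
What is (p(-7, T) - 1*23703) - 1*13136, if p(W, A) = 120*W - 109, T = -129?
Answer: -37788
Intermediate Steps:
p(W, A) = -109 + 120*W
(p(-7, T) - 1*23703) - 1*13136 = ((-109 + 120*(-7)) - 1*23703) - 1*13136 = ((-109 - 840) - 23703) - 13136 = (-949 - 23703) - 13136 = -24652 - 13136 = -37788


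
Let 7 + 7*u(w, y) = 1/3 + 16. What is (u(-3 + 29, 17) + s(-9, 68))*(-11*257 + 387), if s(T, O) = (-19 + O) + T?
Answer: -302560/3 ≈ -1.0085e+5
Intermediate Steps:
s(T, O) = -19 + O + T
u(w, y) = 4/3 (u(w, y) = -1 + (1/3 + 16)/7 = -1 + (⅓ + 16)/7 = -1 + (⅐)*(49/3) = -1 + 7/3 = 4/3)
(u(-3 + 29, 17) + s(-9, 68))*(-11*257 + 387) = (4/3 + (-19 + 68 - 9))*(-11*257 + 387) = (4/3 + 40)*(-2827 + 387) = (124/3)*(-2440) = -302560/3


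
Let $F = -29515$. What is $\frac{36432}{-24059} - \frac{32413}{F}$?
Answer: $- \frac{295466113}{710101385} \approx -0.41609$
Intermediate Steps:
$\frac{36432}{-24059} - \frac{32413}{F} = \frac{36432}{-24059} - \frac{32413}{-29515} = 36432 \left(- \frac{1}{24059}\right) - - \frac{32413}{29515} = - \frac{36432}{24059} + \frac{32413}{29515} = - \frac{295466113}{710101385}$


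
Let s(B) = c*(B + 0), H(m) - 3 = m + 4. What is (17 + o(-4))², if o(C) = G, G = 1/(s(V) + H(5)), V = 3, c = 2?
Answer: 94249/324 ≈ 290.89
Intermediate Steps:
H(m) = 7 + m (H(m) = 3 + (m + 4) = 3 + (4 + m) = 7 + m)
s(B) = 2*B (s(B) = 2*(B + 0) = 2*B)
G = 1/18 (G = 1/(2*3 + (7 + 5)) = 1/(6 + 12) = 1/18 ≈ 0.055556)
o(C) = 1/18
(17 + o(-4))² = (17 + 1/18)² = (307/18)² = 94249/324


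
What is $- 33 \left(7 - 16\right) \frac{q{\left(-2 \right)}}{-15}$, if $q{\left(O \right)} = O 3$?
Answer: $\frac{594}{5} \approx 118.8$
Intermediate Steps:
$q{\left(O \right)} = 3 O$
$- 33 \left(7 - 16\right) \frac{q{\left(-2 \right)}}{-15} = - 33 \left(7 - 16\right) \frac{3 \left(-2\right)}{-15} = - 33 \left(7 - 16\right) \left(\left(-6\right) \left(- \frac{1}{15}\right)\right) = \left(-33\right) \left(-9\right) \frac{2}{5} = 297 \cdot \frac{2}{5} = \frac{594}{5}$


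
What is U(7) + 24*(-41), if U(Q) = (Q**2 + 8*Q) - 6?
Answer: -885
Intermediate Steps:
U(Q) = -6 + Q**2 + 8*Q
U(7) + 24*(-41) = (-6 + 7**2 + 8*7) + 24*(-41) = (-6 + 49 + 56) - 984 = 99 - 984 = -885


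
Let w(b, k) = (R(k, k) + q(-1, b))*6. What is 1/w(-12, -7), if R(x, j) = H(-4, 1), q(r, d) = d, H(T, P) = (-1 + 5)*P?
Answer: -1/48 ≈ -0.020833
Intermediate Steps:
H(T, P) = 4*P
R(x, j) = 4 (R(x, j) = 4*1 = 4)
w(b, k) = 24 + 6*b (w(b, k) = (4 + b)*6 = 24 + 6*b)
1/w(-12, -7) = 1/(24 + 6*(-12)) = 1/(24 - 72) = 1/(-48) = -1/48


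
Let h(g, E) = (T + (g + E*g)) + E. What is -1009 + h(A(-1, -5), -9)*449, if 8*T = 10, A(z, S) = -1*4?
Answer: 39517/4 ≈ 9879.3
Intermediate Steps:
A(z, S) = -4
T = 5/4 (T = (⅛)*10 = 5/4 ≈ 1.2500)
h(g, E) = 5/4 + E + g + E*g (h(g, E) = (5/4 + (g + E*g)) + E = (5/4 + g + E*g) + E = 5/4 + E + g + E*g)
-1009 + h(A(-1, -5), -9)*449 = -1009 + (5/4 - 9 - 4 - 9*(-4))*449 = -1009 + (5/4 - 9 - 4 + 36)*449 = -1009 + (97/4)*449 = -1009 + 43553/4 = 39517/4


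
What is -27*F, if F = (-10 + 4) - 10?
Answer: 432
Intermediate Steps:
F = -16 (F = -6 - 10 = -16)
-27*F = -27*(-16) = 432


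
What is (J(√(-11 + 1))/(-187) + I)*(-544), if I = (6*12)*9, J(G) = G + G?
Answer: -352512 + 64*I*√10/11 ≈ -3.5251e+5 + 18.399*I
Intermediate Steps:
J(G) = 2*G
I = 648 (I = 72*9 = 648)
(J(√(-11 + 1))/(-187) + I)*(-544) = ((2*√(-11 + 1))/(-187) + 648)*(-544) = ((2*√(-10))*(-1/187) + 648)*(-544) = ((2*(I*√10))*(-1/187) + 648)*(-544) = ((2*I*√10)*(-1/187) + 648)*(-544) = (-2*I*√10/187 + 648)*(-544) = (648 - 2*I*√10/187)*(-544) = -352512 + 64*I*√10/11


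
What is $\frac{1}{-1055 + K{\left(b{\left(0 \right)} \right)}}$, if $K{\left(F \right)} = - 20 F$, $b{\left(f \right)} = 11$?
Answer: $- \frac{1}{1275} \approx -0.00078431$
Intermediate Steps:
$\frac{1}{-1055 + K{\left(b{\left(0 \right)} \right)}} = \frac{1}{-1055 - 220} = \frac{1}{-1275} = - \frac{1}{1275}$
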